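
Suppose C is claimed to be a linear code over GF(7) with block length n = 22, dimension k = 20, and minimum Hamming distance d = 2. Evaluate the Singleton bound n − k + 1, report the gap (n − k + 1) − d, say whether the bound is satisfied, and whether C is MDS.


Singleton RHS = n − k + 1 = 3, slack = 1, bound satisfied, not MDS.

Singleton bound: d ≤ n − k + 1.
Here n = 22, k = 20, so n − k + 1 = 3.
Given d = 2, check d ≤ 3: YES.
Slack = (n − k + 1) − d = 1.
The code is NOT MDS (slack = 1 > 0).
Description: the claimed parameters are [22, 20, 2]_7; such a code would be non-MDS.


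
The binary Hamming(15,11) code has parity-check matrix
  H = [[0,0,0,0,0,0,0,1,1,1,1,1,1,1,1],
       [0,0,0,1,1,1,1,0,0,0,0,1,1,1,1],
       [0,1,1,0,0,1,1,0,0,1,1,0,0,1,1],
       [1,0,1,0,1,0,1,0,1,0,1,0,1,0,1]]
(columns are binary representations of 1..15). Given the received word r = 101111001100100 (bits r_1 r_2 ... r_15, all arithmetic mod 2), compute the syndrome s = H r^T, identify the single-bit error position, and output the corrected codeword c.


s = (1, 0, 1, 1)^T, error position = 11, corrected codeword c = 101111001110100

Compute s = H r^T mod 2 one row at a time:
  s_1 = 0 + 1 + 1 + 0 + 0 + 1 + 0 + 0 = 3 ≡ 1 (mod 2).
  s_2 = 1 + 1 + 1 + 0 + 0 + 1 + 0 + 0 = 4 ≡ 0 (mod 2).
  s_3 = 0 + 1 + 1 + 0 + 1 + 0 + 0 + 0 = 3 ≡ 1 (mod 2).
  s_4 = 1 + 1 + 1 + 0 + 1 + 0 + 1 + 0 = 5 ≡ 1 (mod 2).
s = (1, 0, 1, 1)^T — this equals column 11 of H (binary 1011), so error is at position 11.
Correct: flip bit 11 of r = 101111001100100 to get c = 101111001110100.


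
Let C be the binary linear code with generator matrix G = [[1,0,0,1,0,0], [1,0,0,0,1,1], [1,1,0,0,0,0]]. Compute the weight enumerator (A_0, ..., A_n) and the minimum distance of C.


Weight distribution: A_0 = 1, A_2 = 3, A_3 = 3, A_5 = 1. Minimum distance d = 2.

Enumerate all 2^3 = 8 messages m ∈ F_2^3.
For each, compute codeword c = mG in F_2^6, then tally its weight.
  m = 000 → c = 000000, weight = 0.
  m = 100 → c = 100100, weight = 2.
  m = 010 → c = 100011, weight = 3.
  m = 110 → c = 000111, weight = 3.
  m = 001 → c = 110000, weight = 2.
  m = 101 → c = 010100, weight = 2.
  m = 011 → c = 010011, weight = 3.
  m = 111 → c = 110111, weight = 5.
Tally weights:
  weight 0: 1 codewords.
  weight 2: 3 codewords.
  weight 3: 3 codewords.
  weight 5: 1 codewords.
Minimum distance d = smallest w > 0 with A_w > 0 = 2.
Sanity: Σ A_w = 8 = 2^3 = 8 ✓.


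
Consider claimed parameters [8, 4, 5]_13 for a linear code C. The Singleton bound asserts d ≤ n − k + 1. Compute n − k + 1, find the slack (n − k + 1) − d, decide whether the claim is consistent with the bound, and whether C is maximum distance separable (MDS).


Singleton RHS = n − k + 1 = 5, slack = 0, bound satisfied, MDS.

Singleton bound: d ≤ n − k + 1.
Here n = 8, k = 4, so n − k + 1 = 5.
Given d = 5, check d ≤ 5: YES.
Slack = (n − k + 1) − d = 0.
The code is MDS (slack = 0).
Description: the claimed parameters are [8, 4, 5]_13; such a code would be MDS (meets Singleton bound).


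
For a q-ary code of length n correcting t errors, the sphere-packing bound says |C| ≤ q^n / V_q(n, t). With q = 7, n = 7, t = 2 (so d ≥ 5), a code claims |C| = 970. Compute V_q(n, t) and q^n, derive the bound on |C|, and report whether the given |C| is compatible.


V_q(n, t) = 799, q^n = 823543, Hamming bound = 1030, |C| = 970 ≤ bound (satisfied).

Step 1: Compute V_q(n, t) = Σ_{j=0}^2 C(n, j) (q−1)^j.
  j = 0: C(7,0)·(6)^0 = 1·1 = 1.
  j = 1: C(7,1)·(6)^1 = 7·6 = 42.
  j = 2: C(7,2)·(6)^2 = 21·36 = 756.
  V_q(n, t) = 1 + 42 + 756 = 799.
Step 2: q^n = 7^7 = 823543.
Step 3: Hamming bound ⌊q^n / V_q(n,t)⌋ = ⌊823543/799⌋ = 1030.
Step 4: Compare |C| = 970 to 1030: satisfied.
The claimed |C| lies below the Hamming bound.


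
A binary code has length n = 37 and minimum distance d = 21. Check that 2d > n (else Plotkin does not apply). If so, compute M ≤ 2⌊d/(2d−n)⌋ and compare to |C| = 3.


Plotkin bound M ≤ 8; given |C| = 3 ≤ bound (satisfied).

Check applicability: 2d = 42, n = 37.
2d − n = 5 > 0, so Plotkin applies.
Compute d/(2d−n) = 21/5 ≈ 4.2000.
⌊d/(2d−n)⌋ = 4.
Plotkin bound: M ≤ 2·4 = 8.
Given |C| = 3, check: satisfied.
This |C| is below the Plotkin bound.


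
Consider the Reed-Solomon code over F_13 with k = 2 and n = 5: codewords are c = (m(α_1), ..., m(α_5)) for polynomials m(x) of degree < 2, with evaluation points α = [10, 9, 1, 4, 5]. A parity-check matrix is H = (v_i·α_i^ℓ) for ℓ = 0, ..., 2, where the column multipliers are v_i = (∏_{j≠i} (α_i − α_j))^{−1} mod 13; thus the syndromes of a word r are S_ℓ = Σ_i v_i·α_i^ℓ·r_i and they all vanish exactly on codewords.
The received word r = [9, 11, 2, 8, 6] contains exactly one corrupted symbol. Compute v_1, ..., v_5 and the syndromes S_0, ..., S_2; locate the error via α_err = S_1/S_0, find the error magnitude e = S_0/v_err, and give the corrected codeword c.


S = (11, 11, 11), error at position 3, error magnitude e = 1, c = [9, 11, 1, 8, 6].

Step 1: column multipliers v_i = (∏_{j≠i}(α_i − α_j))^{−1} mod 13.
  i = 1 (α = 10): (10−9)(10−1)(10−4)(10−5) = 1·9·6·5 = 270 ≡ 10, so v_1 = 10^{−1} = 4 (mod 13).
  i = 2 (α = 9): (9−10)(9−1)(9−4)(9−5) = (−1)·8·5·4 = −160 ≡ 9, so v_2 = 9^{−1} = 3 (mod 13).
  i = 3 (α = 1): (1−10)(1−9)(1−4)(1−5) = (−9)·(−8)·(−3)·(−4) = 864 ≡ 6, so v_3 = 6^{−1} = 11 (mod 13).
  i = 4 (α = 4): (4−10)(4−9)(4−1)(4−5) = (−6)·(−5)·3·(−1) = −90 ≡ 1, so v_4 = 1^{−1} = 1 (mod 13).
  i = 5 (α = 5): (5−10)(5−9)(5−1)(5−4) = (−5)·(−4)·4·1 = 80 ≡ 2, so v_5 = 2^{−1} = 7 (mod 13).
  v = [4, 3, 11, 1, 7].
Step 2: syndromes of r = [9, 11, 2, 8, 6] (all sums mod 13).
  S_0 = Σ v_i r_i = 4·9 + 3·11 + 11·2 + 1·8 + 7·6 = 141 ≡ 11.
  S_1 = Σ v_i α_i r_i = 4·10·9 + 3·9·11 + 11·1·2 + 1·4·8 + 7·5·6 = 921 ≡ 11.
  α_i^2 mod 13 = [9, 3, 1, 3, 12].
  S_2 = Σ v_i α_i^2 r_i = 4·9·9 + 3·3·11 + 11·1·2 + 1·3·8 + 7·12·6 = 973 ≡ 11.
  S = (11, 11, 11) ≠ 0, so r is not a codeword (an error is present).
Step 3: locate the error. For a single error e at position i, S_ℓ = v_i·e·α_i^ℓ, so α_err = S_1/S_0.
  S_0^{−1} = 11^{−1} = 6 (mod 13), so α_err = 11·6 = 66 ≡ 1 = α_3. Error position i = 3.
  Consistency check: S_2/S_1 = 11·6 = 66 ≡ 1 = α_err ✓ (single-error assumption holds).
Step 4: error magnitude e = S_0/v_3 = S_0·∏_{j≠3}(α_3 − α_j) = 11·6 = 66 ≡ 1 (mod 13).
Step 5: correct position 3: c_3 = r_3 − e = 2 − 1 ≡ 1 (mod 13). Hence c = [9, 11, 1, 8, 6].
  Check: interpolating c through the α_i gives m(x) = 3 + 11·x (degree < 2) with m(α_i) = c_i for every i, so c is indeed a codeword.


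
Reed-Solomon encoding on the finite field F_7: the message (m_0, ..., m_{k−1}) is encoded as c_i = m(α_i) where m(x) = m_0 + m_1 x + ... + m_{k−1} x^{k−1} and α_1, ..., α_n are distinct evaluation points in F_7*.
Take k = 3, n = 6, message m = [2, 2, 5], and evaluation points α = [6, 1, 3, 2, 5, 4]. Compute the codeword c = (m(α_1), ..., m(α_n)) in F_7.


c = [5, 2, 4, 5, 4, 6]

Message polynomial: m(x) = 2 + 2·x + 5·x^2 (mod 7).
For each evaluation point α_i, compute m(α_i) mod 7:
  α_1 = 6: Horner steps 5 → 4 → 5, so m(6) = 5.
  α_2 = 1: Horner steps 5 → 0 → 2, so m(1) = 2.
  α_3 = 3: Horner steps 5 → 3 → 4, so m(3) = 4.
  α_4 = 2: Horner steps 5 → 5 → 5, so m(2) = 5.
  α_5 = 5: Horner steps 5 → 6 → 4, so m(5) = 4.
  α_6 = 4: Horner steps 5 → 1 → 6, so m(4) = 6.
Codeword c = [5, 2, 4, 5, 4, 6] ∈ F_7^6.


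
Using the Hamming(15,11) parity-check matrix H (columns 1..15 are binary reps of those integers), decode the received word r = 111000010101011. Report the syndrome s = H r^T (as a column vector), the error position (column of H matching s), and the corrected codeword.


s = (1, 1, 1, 1)^T, error position = 15, corrected codeword c = 111000010101010

Compute s = H r^T mod 2 one row at a time:
  s_1 = 1 + 0 + 1 + 0 + 1 + 0 + 1 + 1 = 5 ≡ 1 (mod 2).
  s_2 = 0 + 0 + 0 + 0 + 1 + 0 + 1 + 1 = 3 ≡ 1 (mod 2).
  s_3 = 1 + 1 + 0 + 0 + 1 + 0 + 1 + 1 = 5 ≡ 1 (mod 2).
  s_4 = 1 + 1 + 0 + 0 + 0 + 0 + 0 + 1 = 3 ≡ 1 (mod 2).
s = (1, 1, 1, 1)^T — this equals column 15 of H (binary 1111), so error is at position 15.
Correct: flip bit 15 of r = 111000010101011 to get c = 111000010101010.


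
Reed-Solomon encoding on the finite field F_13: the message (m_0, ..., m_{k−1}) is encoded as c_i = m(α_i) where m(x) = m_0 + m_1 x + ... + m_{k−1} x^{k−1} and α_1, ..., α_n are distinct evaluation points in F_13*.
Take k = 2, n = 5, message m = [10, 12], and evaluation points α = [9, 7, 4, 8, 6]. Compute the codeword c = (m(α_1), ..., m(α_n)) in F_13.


c = [1, 3, 6, 2, 4]

Message polynomial: m(x) = 10 + 12·x (mod 13).
For each evaluation point α_i, compute m(α_i) mod 13:
  α_1 = 9: Horner steps 12 → 1, so m(9) = 1.
  α_2 = 7: Horner steps 12 → 3, so m(7) = 3.
  α_3 = 4: Horner steps 12 → 6, so m(4) = 6.
  α_4 = 8: Horner steps 12 → 2, so m(8) = 2.
  α_5 = 6: Horner steps 12 → 4, so m(6) = 4.
Codeword c = [1, 3, 6, 2, 4] ∈ F_13^5.


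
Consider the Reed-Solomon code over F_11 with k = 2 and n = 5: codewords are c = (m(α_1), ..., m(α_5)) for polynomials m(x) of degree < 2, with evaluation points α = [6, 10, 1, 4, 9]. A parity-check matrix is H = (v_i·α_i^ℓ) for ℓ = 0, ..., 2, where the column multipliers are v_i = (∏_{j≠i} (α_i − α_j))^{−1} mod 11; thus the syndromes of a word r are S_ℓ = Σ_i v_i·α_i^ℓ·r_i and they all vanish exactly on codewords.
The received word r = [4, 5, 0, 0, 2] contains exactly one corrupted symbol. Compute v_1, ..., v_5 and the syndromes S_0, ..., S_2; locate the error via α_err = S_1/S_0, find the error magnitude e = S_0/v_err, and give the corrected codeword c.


S = (5, 9, 3), error at position 4, error magnitude e = 2, c = [4, 5, 0, 9, 2].

Step 1: column multipliers v_i = (∏_{j≠i}(α_i − α_j))^{−1} mod 11.
  i = 1 (α = 6): (6−10)(6−1)(6−4)(6−9) = (−4)·5·2·(−3) = 120 ≡ 10, so v_1 = 10^{−1} = 10 (mod 11).
  i = 2 (α = 10): (10−6)(10−1)(10−4)(10−9) = 4·9·6·1 = 216 ≡ 7, so v_2 = 7^{−1} = 8 (mod 11).
  i = 3 (α = 1): (1−6)(1−10)(1−4)(1−9) = (−5)·(−9)·(−3)·(−8) = 1080 ≡ 2, so v_3 = 2^{−1} = 6 (mod 11).
  i = 4 (α = 4): (4−6)(4−10)(4−1)(4−9) = (−2)·(−6)·3·(−5) = −180 ≡ 7, so v_4 = 7^{−1} = 8 (mod 11).
  i = 5 (α = 9): (9−6)(9−10)(9−1)(9−4) = 3·(−1)·8·5 = −120 ≡ 1, so v_5 = 1^{−1} = 1 (mod 11).
  v = [10, 8, 6, 8, 1].
Step 2: syndromes of r = [4, 5, 0, 0, 2] (all sums mod 11).
  S_0 = Σ v_i r_i = 10·4 + 8·5 + 6·0 + 8·0 + 1·2 = 82 ≡ 5.
  S_1 = Σ v_i α_i r_i = 10·6·4 + 8·10·5 + 6·1·0 + 8·4·0 + 1·9·2 = 658 ≡ 9.
  α_i^2 mod 11 = [3, 1, 1, 5, 4].
  S_2 = Σ v_i α_i^2 r_i = 10·3·4 + 8·1·5 + 6·1·0 + 8·5·0 + 1·4·2 = 168 ≡ 3.
  S = (5, 9, 3) ≠ 0, so r is not a codeword (an error is present).
Step 3: locate the error. For a single error e at position i, S_ℓ = v_i·e·α_i^ℓ, so α_err = S_1/S_0.
  S_0^{−1} = 5^{−1} = 9 (mod 11), so α_err = 9·9 = 81 ≡ 4 = α_4. Error position i = 4.
  Consistency check: S_2/S_1 = 3·5 = 15 ≡ 4 = α_err ✓ (single-error assumption holds).
Step 4: error magnitude e = S_0/v_4 = S_0·∏_{j≠4}(α_4 − α_j) = 5·7 = 35 ≡ 2 (mod 11).
Step 5: correct position 4: c_4 = r_4 − e = 0 − 2 ≡ 9 (mod 11). Hence c = [4, 5, 0, 9, 2].
  Check: interpolating c through the α_i gives m(x) = 8 + 3·x (degree < 2) with m(α_i) = c_i for every i, so c is indeed a codeword.


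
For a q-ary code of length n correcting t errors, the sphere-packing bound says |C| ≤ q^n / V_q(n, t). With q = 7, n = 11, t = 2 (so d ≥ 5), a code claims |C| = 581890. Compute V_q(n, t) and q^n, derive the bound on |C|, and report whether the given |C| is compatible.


V_q(n, t) = 2047, q^n = 1977326743, Hamming bound = 965963, |C| = 581890 ≤ bound (satisfied).

Step 1: Compute V_q(n, t) = Σ_{j=0}^2 C(n, j) (q−1)^j.
  j = 0: C(11,0)·(6)^0 = 1·1 = 1.
  j = 1: C(11,1)·(6)^1 = 11·6 = 66.
  j = 2: C(11,2)·(6)^2 = 55·36 = 1980.
  V_q(n, t) = 1 + 66 + 1980 = 2047.
Step 2: q^n = 7^11 = 1977326743.
Step 3: Hamming bound ⌊q^n / V_q(n,t)⌋ = ⌊1977326743/2047⌋ = 965963.
Step 4: Compare |C| = 581890 to 965963: satisfied.
The claimed |C| lies below the Hamming bound.


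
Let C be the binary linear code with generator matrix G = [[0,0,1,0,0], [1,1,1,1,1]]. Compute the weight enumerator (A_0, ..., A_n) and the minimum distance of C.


Weight distribution: A_0 = 1, A_1 = 1, A_4 = 1, A_5 = 1. Minimum distance d = 1.

Enumerate all 2^2 = 4 messages m ∈ F_2^2.
For each, compute codeword c = mG in F_2^5, then tally its weight.
  m = 00 → c = 00000, weight = 0.
  m = 10 → c = 00100, weight = 1.
  m = 01 → c = 11111, weight = 5.
  m = 11 → c = 11011, weight = 4.
Tally weights:
  weight 0: 1 codewords.
  weight 1: 1 codewords.
  weight 4: 1 codewords.
  weight 5: 1 codewords.
Minimum distance d = smallest w > 0 with A_w > 0 = 1.
Sanity: Σ A_w = 4 = 2^2 = 4 ✓.


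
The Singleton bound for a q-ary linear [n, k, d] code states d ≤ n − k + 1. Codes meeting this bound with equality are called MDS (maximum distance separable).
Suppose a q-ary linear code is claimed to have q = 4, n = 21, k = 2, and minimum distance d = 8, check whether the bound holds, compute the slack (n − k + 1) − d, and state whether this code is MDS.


Singleton RHS = n − k + 1 = 20, slack = 12, bound satisfied, not MDS.

Singleton bound: d ≤ n − k + 1.
Here n = 21, k = 2, so n − k + 1 = 20.
Given d = 8, check d ≤ 20: YES.
Slack = (n − k + 1) − d = 12.
The code is NOT MDS (slack = 12 > 0).
Description: the claimed parameters are [21, 2, 8]_4; such a code would be non-MDS.


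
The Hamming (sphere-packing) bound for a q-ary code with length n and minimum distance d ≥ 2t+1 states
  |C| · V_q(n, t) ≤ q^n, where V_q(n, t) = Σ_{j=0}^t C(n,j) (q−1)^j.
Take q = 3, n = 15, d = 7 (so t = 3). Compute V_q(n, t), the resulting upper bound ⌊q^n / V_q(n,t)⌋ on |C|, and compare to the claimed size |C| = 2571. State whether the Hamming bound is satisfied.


V_q(n, t) = 4091, q^n = 14348907, Hamming bound = 3507, |C| = 2571 ≤ bound (satisfied).

Step 1: Compute V_q(n, t) = Σ_{j=0}^3 C(n, j) (q−1)^j.
  j = 0: C(15,0)·(2)^0 = 1·1 = 1.
  j = 1: C(15,1)·(2)^1 = 15·2 = 30.
  j = 2: C(15,2)·(2)^2 = 105·4 = 420.
  j = 3: C(15,3)·(2)^3 = 455·8 = 3640.
  V_q(n, t) = 1 + 30 + 420 + 3640 = 4091.
Step 2: q^n = 3^15 = 14348907.
Step 3: Hamming bound ⌊q^n / V_q(n,t)⌋ = ⌊14348907/4091⌋ = 3507.
Step 4: Compare |C| = 2571 to 3507: satisfied.
The claimed |C| lies below the Hamming bound.


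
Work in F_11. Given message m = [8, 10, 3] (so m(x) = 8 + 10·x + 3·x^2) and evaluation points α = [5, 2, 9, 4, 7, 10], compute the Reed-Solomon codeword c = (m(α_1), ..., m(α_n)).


c = [1, 7, 0, 8, 5, 1]

Message polynomial: m(x) = 8 + 10·x + 3·x^2 (mod 11).
For each evaluation point α_i, compute m(α_i) mod 11:
  α_1 = 5: Horner steps 3 → 3 → 1, so m(5) = 1.
  α_2 = 2: Horner steps 3 → 5 → 7, so m(2) = 7.
  α_3 = 9: Horner steps 3 → 4 → 0, so m(9) = 0.
  α_4 = 4: Horner steps 3 → 0 → 8, so m(4) = 8.
  α_5 = 7: Horner steps 3 → 9 → 5, so m(7) = 5.
  α_6 = 10: Horner steps 3 → 7 → 1, so m(10) = 1.
Codeword c = [1, 7, 0, 8, 5, 1] ∈ F_11^6.


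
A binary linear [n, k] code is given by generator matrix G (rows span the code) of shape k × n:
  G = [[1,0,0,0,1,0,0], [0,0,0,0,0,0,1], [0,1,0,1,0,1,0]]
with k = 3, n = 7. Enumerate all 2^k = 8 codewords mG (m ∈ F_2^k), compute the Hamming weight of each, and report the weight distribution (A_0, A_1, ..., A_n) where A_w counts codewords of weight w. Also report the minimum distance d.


Weight distribution: A_0 = 1, A_1 = 1, A_2 = 1, A_3 = 2, A_4 = 1, A_5 = 1, A_6 = 1. Minimum distance d = 1.

Enumerate all 2^3 = 8 messages m ∈ F_2^3.
For each, compute codeword c = mG in F_2^7, then tally its weight.
  m = 000 → c = 0000000, weight = 0.
  m = 100 → c = 1000100, weight = 2.
  m = 010 → c = 0000001, weight = 1.
  m = 110 → c = 1000101, weight = 3.
  m = 001 → c = 0101010, weight = 3.
  m = 101 → c = 1101110, weight = 5.
  m = 011 → c = 0101011, weight = 4.
  m = 111 → c = 1101111, weight = 6.
Tally weights:
  weight 0: 1 codewords.
  weight 1: 1 codewords.
  weight 2: 1 codewords.
  weight 3: 2 codewords.
  weight 4: 1 codewords.
  weight 5: 1 codewords.
  weight 6: 1 codewords.
Minimum distance d = smallest w > 0 with A_w > 0 = 1.
Sanity: Σ A_w = 8 = 2^3 = 8 ✓.


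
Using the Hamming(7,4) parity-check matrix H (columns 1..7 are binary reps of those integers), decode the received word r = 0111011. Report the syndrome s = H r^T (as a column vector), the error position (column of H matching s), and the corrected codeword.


s = (1, 0, 0)^T, error position = 4, corrected codeword c = 0110011

Compute s = H r^T mod 2 one row at a time:
  s_1 = 1 + 0 + 1 + 1 = 3 ≡ 1 (mod 2).
  s_2 = 1 + 1 + 1 + 1 = 4 ≡ 0 (mod 2).
  s_3 = 0 + 1 + 0 + 1 = 2 ≡ 0 (mod 2).
s = (1, 0, 0)^T — this equals column 4 of H (binary 100), so error is at position 4.
Correct: flip bit 4 of r = 0111011 to get c = 0110011.


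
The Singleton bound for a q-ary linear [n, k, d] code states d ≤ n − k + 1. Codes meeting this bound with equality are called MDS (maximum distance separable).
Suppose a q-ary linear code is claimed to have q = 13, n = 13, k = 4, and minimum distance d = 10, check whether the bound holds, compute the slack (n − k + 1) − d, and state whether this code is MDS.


Singleton RHS = n − k + 1 = 10, slack = 0, bound satisfied, MDS.

Singleton bound: d ≤ n − k + 1.
Here n = 13, k = 4, so n − k + 1 = 10.
Given d = 10, check d ≤ 10: YES.
Slack = (n − k + 1) − d = 0.
The code is MDS (slack = 0).
Description: the claimed parameters are [13, 4, 10]_13; such a code would be MDS (meets Singleton bound).


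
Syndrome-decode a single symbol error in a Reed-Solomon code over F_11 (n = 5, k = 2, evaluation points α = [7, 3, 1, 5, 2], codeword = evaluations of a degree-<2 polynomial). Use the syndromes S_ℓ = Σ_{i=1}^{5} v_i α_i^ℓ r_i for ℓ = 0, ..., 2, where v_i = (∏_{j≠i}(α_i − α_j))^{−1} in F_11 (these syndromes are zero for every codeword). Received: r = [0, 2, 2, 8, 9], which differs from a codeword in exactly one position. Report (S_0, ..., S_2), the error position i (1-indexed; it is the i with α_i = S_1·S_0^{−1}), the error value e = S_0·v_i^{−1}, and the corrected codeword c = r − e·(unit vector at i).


S = (6, 7, 10), error at position 2, error magnitude e = 8, c = [0, 5, 2, 8, 9].

Step 1: column multipliers v_i = (∏_{j≠i}(α_i − α_j))^{−1} mod 11.
  i = 1 (α = 7): (7−3)(7−1)(7−5)(7−2) = 4·6·2·5 = 240 ≡ 9, so v_1 = 9^{−1} = 5 (mod 11).
  i = 2 (α = 3): (3−7)(3−1)(3−5)(3−2) = (−4)·2·(−2)·1 = 16 ≡ 5, so v_2 = 5^{−1} = 9 (mod 11).
  i = 3 (α = 1): (1−7)(1−3)(1−5)(1−2) = (−6)·(−2)·(−4)·(−1) = 48 ≡ 4, so v_3 = 4^{−1} = 3 (mod 11).
  i = 4 (α = 5): (5−7)(5−3)(5−1)(5−2) = (−2)·2·4·3 = −48 ≡ 7, so v_4 = 7^{−1} = 8 (mod 11).
  i = 5 (α = 2): (2−7)(2−3)(2−1)(2−5) = (−5)·(−1)·1·(−3) = −15 ≡ 7, so v_5 = 7^{−1} = 8 (mod 11).
  v = [5, 9, 3, 8, 8].
Step 2: syndromes of r = [0, 2, 2, 8, 9] (all sums mod 11).
  S_0 = Σ v_i r_i = 5·0 + 9·2 + 3·2 + 8·8 + 8·9 = 160 ≡ 6.
  S_1 = Σ v_i α_i r_i = 5·7·0 + 9·3·2 + 3·1·2 + 8·5·8 + 8·2·9 = 524 ≡ 7.
  α_i^2 mod 11 = [5, 9, 1, 3, 4].
  S_2 = Σ v_i α_i^2 r_i = 5·5·0 + 9·9·2 + 3·1·2 + 8·3·8 + 8·4·9 = 648 ≡ 10.
  S = (6, 7, 10) ≠ 0, so r is not a codeword (an error is present).
Step 3: locate the error. For a single error e at position i, S_ℓ = v_i·e·α_i^ℓ, so α_err = S_1/S_0.
  S_0^{−1} = 6^{−1} = 2 (mod 11), so α_err = 7·2 = 14 ≡ 3 = α_2. Error position i = 2.
  Consistency check: S_2/S_1 = 10·8 = 80 ≡ 3 = α_err ✓ (single-error assumption holds).
Step 4: error magnitude e = S_0/v_2 = S_0·∏_{j≠2}(α_2 − α_j) = 6·5 = 30 ≡ 8 (mod 11).
Step 5: correct position 2: c_2 = r_2 − e = 2 − 8 ≡ 5 (mod 11). Hence c = [0, 5, 2, 8, 9].
  Check: interpolating c through the α_i gives m(x) = 6 + 7·x (degree < 2) with m(α_i) = c_i for every i, so c is indeed a codeword.


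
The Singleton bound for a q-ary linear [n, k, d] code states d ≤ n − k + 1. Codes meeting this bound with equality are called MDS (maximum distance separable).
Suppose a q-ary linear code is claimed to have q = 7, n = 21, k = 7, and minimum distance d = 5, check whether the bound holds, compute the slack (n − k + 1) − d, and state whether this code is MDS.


Singleton RHS = n − k + 1 = 15, slack = 10, bound satisfied, not MDS.

Singleton bound: d ≤ n − k + 1.
Here n = 21, k = 7, so n − k + 1 = 15.
Given d = 5, check d ≤ 15: YES.
Slack = (n − k + 1) − d = 10.
The code is NOT MDS (slack = 10 > 0).
Description: the claimed parameters are [21, 7, 5]_7; such a code would be non-MDS.


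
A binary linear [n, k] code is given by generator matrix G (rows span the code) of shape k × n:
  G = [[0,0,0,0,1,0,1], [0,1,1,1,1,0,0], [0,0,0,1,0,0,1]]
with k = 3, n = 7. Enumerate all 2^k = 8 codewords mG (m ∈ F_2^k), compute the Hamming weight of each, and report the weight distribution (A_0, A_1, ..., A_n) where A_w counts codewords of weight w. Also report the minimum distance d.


Weight distribution: A_0 = 1, A_2 = 4, A_4 = 3. Minimum distance d = 2.

Enumerate all 2^3 = 8 messages m ∈ F_2^3.
For each, compute codeword c = mG in F_2^7, then tally its weight.
  m = 000 → c = 0000000, weight = 0.
  m = 100 → c = 0000101, weight = 2.
  m = 010 → c = 0111100, weight = 4.
  m = 110 → c = 0111001, weight = 4.
  m = 001 → c = 0001001, weight = 2.
  m = 101 → c = 0001100, weight = 2.
  m = 011 → c = 0110101, weight = 4.
  m = 111 → c = 0110000, weight = 2.
Tally weights:
  weight 0: 1 codewords.
  weight 2: 4 codewords.
  weight 4: 3 codewords.
Minimum distance d = smallest w > 0 with A_w > 0 = 2.
Sanity: Σ A_w = 8 = 2^3 = 8 ✓.


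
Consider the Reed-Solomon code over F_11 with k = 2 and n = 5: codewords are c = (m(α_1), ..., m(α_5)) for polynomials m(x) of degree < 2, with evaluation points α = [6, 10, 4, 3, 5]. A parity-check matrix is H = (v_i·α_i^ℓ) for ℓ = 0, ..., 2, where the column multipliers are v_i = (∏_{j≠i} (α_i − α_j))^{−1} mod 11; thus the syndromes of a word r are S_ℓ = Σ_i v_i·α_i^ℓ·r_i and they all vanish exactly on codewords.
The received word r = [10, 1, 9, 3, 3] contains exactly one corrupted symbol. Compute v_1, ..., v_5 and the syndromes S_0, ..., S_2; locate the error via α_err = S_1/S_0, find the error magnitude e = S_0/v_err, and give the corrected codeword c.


S = (1, 5, 3), error at position 5, error magnitude e = 10, c = [10, 1, 9, 3, 4].

Step 1: column multipliers v_i = (∏_{j≠i}(α_i − α_j))^{−1} mod 11.
  i = 1 (α = 6): (6−10)(6−4)(6−3)(6−5) = (−4)·2·3·1 = −24 ≡ 9, so v_1 = 9^{−1} = 5 (mod 11).
  i = 2 (α = 10): (10−6)(10−4)(10−3)(10−5) = 4·6·7·5 = 840 ≡ 4, so v_2 = 4^{−1} = 3 (mod 11).
  i = 3 (α = 4): (4−6)(4−10)(4−3)(4−5) = (−2)·(−6)·1·(−1) = −12 ≡ 10, so v_3 = 10^{−1} = 10 (mod 11).
  i = 4 (α = 3): (3−6)(3−10)(3−4)(3−5) = (−3)·(−7)·(−1)·(−2) = 42 ≡ 9, so v_4 = 9^{−1} = 5 (mod 11).
  i = 5 (α = 5): (5−6)(5−10)(5−4)(5−3) = (−1)·(−5)·1·2 = 10 ≡ 10, so v_5 = 10^{−1} = 10 (mod 11).
  v = [5, 3, 10, 5, 10].
Step 2: syndromes of r = [10, 1, 9, 3, 3] (all sums mod 11).
  S_0 = Σ v_i r_i = 5·10 + 3·1 + 10·9 + 5·3 + 10·3 = 188 ≡ 1.
  S_1 = Σ v_i α_i r_i = 5·6·10 + 3·10·1 + 10·4·9 + 5·3·3 + 10·5·3 = 885 ≡ 5.
  α_i^2 mod 11 = [3, 1, 5, 9, 3].
  S_2 = Σ v_i α_i^2 r_i = 5·3·10 + 3·1·1 + 10·5·9 + 5·9·3 + 10·3·3 = 828 ≡ 3.
  S = (1, 5, 3) ≠ 0, so r is not a codeword (an error is present).
Step 3: locate the error. For a single error e at position i, S_ℓ = v_i·e·α_i^ℓ, so α_err = S_1/S_0.
  S_0^{−1} = 1^{−1} = 1 (mod 11), so α_err = 5·1 = 5 ≡ 5 = α_5. Error position i = 5.
  Consistency check: S_2/S_1 = 3·9 = 27 ≡ 5 = α_err ✓ (single-error assumption holds).
Step 4: error magnitude e = S_0/v_5 = S_0·∏_{j≠5}(α_5 − α_j) = 1·10 = 10 ≡ 10 (mod 11).
Step 5: correct position 5: c_5 = r_5 − e = 3 − 10 ≡ 4 (mod 11). Hence c = [10, 1, 9, 3, 4].
  Check: interpolating c through the α_i gives m(x) = 7 + 6·x (degree < 2) with m(α_i) = c_i for every i, so c is indeed a codeword.


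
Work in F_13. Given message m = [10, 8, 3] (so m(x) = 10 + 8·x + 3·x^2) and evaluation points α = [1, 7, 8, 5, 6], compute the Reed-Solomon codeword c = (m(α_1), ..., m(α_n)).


c = [8, 5, 6, 8, 10]

Message polynomial: m(x) = 10 + 8·x + 3·x^2 (mod 13).
For each evaluation point α_i, compute m(α_i) mod 13:
  α_1 = 1: Horner steps 3 → 11 → 8, so m(1) = 8.
  α_2 = 7: Horner steps 3 → 3 → 5, so m(7) = 5.
  α_3 = 8: Horner steps 3 → 6 → 6, so m(8) = 6.
  α_4 = 5: Horner steps 3 → 10 → 8, so m(5) = 8.
  α_5 = 6: Horner steps 3 → 0 → 10, so m(6) = 10.
Codeword c = [8, 5, 6, 8, 10] ∈ F_13^5.


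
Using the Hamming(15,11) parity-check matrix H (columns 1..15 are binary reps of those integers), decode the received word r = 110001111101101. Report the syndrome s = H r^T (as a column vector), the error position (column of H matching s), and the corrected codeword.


s = (0, 1, 1, 1)^T, error position = 7, corrected codeword c = 110001011101101

Compute s = H r^T mod 2 one row at a time:
  s_1 = 1 + 1 + 1 + 0 + 1 + 1 + 0 + 1 = 6 ≡ 0 (mod 2).
  s_2 = 0 + 0 + 1 + 1 + 1 + 1 + 0 + 1 = 5 ≡ 1 (mod 2).
  s_3 = 1 + 0 + 1 + 1 + 1 + 0 + 0 + 1 = 5 ≡ 1 (mod 2).
  s_4 = 1 + 0 + 0 + 1 + 1 + 0 + 1 + 1 = 5 ≡ 1 (mod 2).
s = (0, 1, 1, 1)^T — this equals column 7 of H (binary 0111), so error is at position 7.
Correct: flip bit 7 of r = 110001111101101 to get c = 110001011101101.


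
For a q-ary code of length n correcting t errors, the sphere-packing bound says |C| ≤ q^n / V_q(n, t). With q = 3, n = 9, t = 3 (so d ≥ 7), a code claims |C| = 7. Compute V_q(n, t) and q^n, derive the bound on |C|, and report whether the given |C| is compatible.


V_q(n, t) = 835, q^n = 19683, Hamming bound = 23, |C| = 7 ≤ bound (satisfied).

Step 1: Compute V_q(n, t) = Σ_{j=0}^3 C(n, j) (q−1)^j.
  j = 0: C(9,0)·(2)^0 = 1·1 = 1.
  j = 1: C(9,1)·(2)^1 = 9·2 = 18.
  j = 2: C(9,2)·(2)^2 = 36·4 = 144.
  j = 3: C(9,3)·(2)^3 = 84·8 = 672.
  V_q(n, t) = 1 + 18 + 144 + 672 = 835.
Step 2: q^n = 3^9 = 19683.
Step 3: Hamming bound ⌊q^n / V_q(n,t)⌋ = ⌊19683/835⌋ = 23.
Step 4: Compare |C| = 7 to 23: satisfied.
The claimed |C| lies below the Hamming bound.


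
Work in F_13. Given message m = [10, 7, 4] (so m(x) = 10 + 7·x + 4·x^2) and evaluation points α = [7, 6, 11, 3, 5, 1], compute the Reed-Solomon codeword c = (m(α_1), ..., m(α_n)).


c = [8, 1, 12, 2, 2, 8]

Message polynomial: m(x) = 10 + 7·x + 4·x^2 (mod 13).
For each evaluation point α_i, compute m(α_i) mod 13:
  α_1 = 7: Horner steps 4 → 9 → 8, so m(7) = 8.
  α_2 = 6: Horner steps 4 → 5 → 1, so m(6) = 1.
  α_3 = 11: Horner steps 4 → 12 → 12, so m(11) = 12.
  α_4 = 3: Horner steps 4 → 6 → 2, so m(3) = 2.
  α_5 = 5: Horner steps 4 → 1 → 2, so m(5) = 2.
  α_6 = 1: Horner steps 4 → 11 → 8, so m(1) = 8.
Codeword c = [8, 1, 12, 2, 2, 8] ∈ F_13^6.


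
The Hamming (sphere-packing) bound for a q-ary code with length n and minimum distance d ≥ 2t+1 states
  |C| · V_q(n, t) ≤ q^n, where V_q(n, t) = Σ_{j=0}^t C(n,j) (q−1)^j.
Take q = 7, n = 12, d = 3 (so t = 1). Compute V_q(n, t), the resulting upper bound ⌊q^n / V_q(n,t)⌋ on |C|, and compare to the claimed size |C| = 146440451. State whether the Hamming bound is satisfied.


V_q(n, t) = 73, q^n = 13841287201, Hamming bound = 189606673, |C| = 146440451 ≤ bound (satisfied).

Step 1: Compute V_q(n, t) = Σ_{j=0}^1 C(n, j) (q−1)^j.
  j = 0: C(12,0)·(6)^0 = 1·1 = 1.
  j = 1: C(12,1)·(6)^1 = 12·6 = 72.
  V_q(n, t) = 1 + 72 = 73.
Step 2: q^n = 7^12 = 13841287201.
Step 3: Hamming bound ⌊q^n / V_q(n,t)⌋ = ⌊13841287201/73⌋ = 189606673.
Step 4: Compare |C| = 146440451 to 189606673: satisfied.
The claimed |C| lies below the Hamming bound.


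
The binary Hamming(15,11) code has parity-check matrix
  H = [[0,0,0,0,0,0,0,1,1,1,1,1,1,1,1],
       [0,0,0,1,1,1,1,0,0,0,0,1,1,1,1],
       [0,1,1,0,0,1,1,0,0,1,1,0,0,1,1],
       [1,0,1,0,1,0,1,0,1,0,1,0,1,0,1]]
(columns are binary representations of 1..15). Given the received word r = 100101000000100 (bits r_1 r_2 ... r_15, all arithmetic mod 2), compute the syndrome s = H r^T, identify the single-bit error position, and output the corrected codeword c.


s = (1, 1, 1, 0)^T, error position = 14, corrected codeword c = 100101000000110

Compute s = H r^T mod 2 one row at a time:
  s_1 = 0 + 0 + 0 + 0 + 0 + 1 + 0 + 0 = 1 ≡ 1 (mod 2).
  s_2 = 1 + 0 + 1 + 0 + 0 + 1 + 0 + 0 = 3 ≡ 1 (mod 2).
  s_3 = 0 + 0 + 1 + 0 + 0 + 0 + 0 + 0 = 1 ≡ 1 (mod 2).
  s_4 = 1 + 0 + 0 + 0 + 0 + 0 + 1 + 0 = 2 ≡ 0 (mod 2).
s = (1, 1, 1, 0)^T — this equals column 14 of H (binary 1110), so error is at position 14.
Correct: flip bit 14 of r = 100101000000100 to get c = 100101000000110.


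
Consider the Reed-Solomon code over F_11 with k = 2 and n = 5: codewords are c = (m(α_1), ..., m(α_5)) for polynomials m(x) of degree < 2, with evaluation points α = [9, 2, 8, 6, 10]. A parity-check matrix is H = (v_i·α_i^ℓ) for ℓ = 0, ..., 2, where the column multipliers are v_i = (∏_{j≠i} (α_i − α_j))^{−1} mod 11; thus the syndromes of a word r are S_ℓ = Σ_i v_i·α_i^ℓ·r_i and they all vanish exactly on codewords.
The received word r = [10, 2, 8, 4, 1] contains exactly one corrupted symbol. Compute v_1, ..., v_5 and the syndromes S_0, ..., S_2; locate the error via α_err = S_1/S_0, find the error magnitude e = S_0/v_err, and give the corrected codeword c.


S = (3, 6, 1), error at position 2, error magnitude e = 6, c = [10, 7, 8, 4, 1].

Step 1: column multipliers v_i = (∏_{j≠i}(α_i − α_j))^{−1} mod 11.
  i = 1 (α = 9): (9−2)(9−8)(9−6)(9−10) = 7·1·3·(−1) = −21 ≡ 1, so v_1 = 1^{−1} = 1 (mod 11).
  i = 2 (α = 2): (2−9)(2−8)(2−6)(2−10) = (−7)·(−6)·(−4)·(−8) = 1344 ≡ 2, so v_2 = 2^{−1} = 6 (mod 11).
  i = 3 (α = 8): (8−9)(8−2)(8−6)(8−10) = (−1)·6·2·(−2) = 24 ≡ 2, so v_3 = 2^{−1} = 6 (mod 11).
  i = 4 (α = 6): (6−9)(6−2)(6−8)(6−10) = (−3)·4·(−2)·(−4) = −96 ≡ 3, so v_4 = 3^{−1} = 4 (mod 11).
  i = 5 (α = 10): (10−9)(10−2)(10−8)(10−6) = 1·8·2·4 = 64 ≡ 9, so v_5 = 9^{−1} = 5 (mod 11).
  v = [1, 6, 6, 4, 5].
Step 2: syndromes of r = [10, 2, 8, 4, 1] (all sums mod 11).
  S_0 = Σ v_i r_i = 1·10 + 6·2 + 6·8 + 4·4 + 5·1 = 91 ≡ 3.
  S_1 = Σ v_i α_i r_i = 1·9·10 + 6·2·2 + 6·8·8 + 4·6·4 + 5·10·1 = 644 ≡ 6.
  α_i^2 mod 11 = [4, 4, 9, 3, 1].
  S_2 = Σ v_i α_i^2 r_i = 1·4·10 + 6·4·2 + 6·9·8 + 4·3·4 + 5·1·1 = 573 ≡ 1.
  S = (3, 6, 1) ≠ 0, so r is not a codeword (an error is present).
Step 3: locate the error. For a single error e at position i, S_ℓ = v_i·e·α_i^ℓ, so α_err = S_1/S_0.
  S_0^{−1} = 3^{−1} = 4 (mod 11), so α_err = 6·4 = 24 ≡ 2 = α_2. Error position i = 2.
  Consistency check: S_2/S_1 = 1·2 = 2 ≡ 2 = α_err ✓ (single-error assumption holds).
Step 4: error magnitude e = S_0/v_2 = S_0·∏_{j≠2}(α_2 − α_j) = 3·2 = 6 ≡ 6 (mod 11).
Step 5: correct position 2: c_2 = r_2 − e = 2 − 6 ≡ 7 (mod 11). Hence c = [10, 7, 8, 4, 1].
  Check: interpolating c through the α_i gives m(x) = 3 + 2·x (degree < 2) with m(α_i) = c_i for every i, so c is indeed a codeword.


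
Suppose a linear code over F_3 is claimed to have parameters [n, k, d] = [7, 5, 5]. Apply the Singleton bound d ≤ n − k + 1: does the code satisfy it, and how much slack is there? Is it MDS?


Singleton RHS = n − k + 1 = 3, slack = -2, bound violated (no such code; not MDS).

Singleton bound: d ≤ n − k + 1.
Here n = 7, k = 5, so n − k + 1 = 3.
Given d = 5, check d ≤ 3: NO.
Slack = (n − k + 1) − d = -2.
The slack is negative: d = 5 exceeds n − k + 1 = 3 by 2, so the Singleton bound is violated and no linear [7, 5, 5]_3 code can exist. In particular it is not MDS (MDS requires d = n − k + 1 exactly).
Description: the claimed parameters are [7, 5, 5]_3; such a code would be impossible (violates the Singleton bound).


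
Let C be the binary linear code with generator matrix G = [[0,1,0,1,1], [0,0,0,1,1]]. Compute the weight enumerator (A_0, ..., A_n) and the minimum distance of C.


Weight distribution: A_0 = 1, A_1 = 1, A_2 = 1, A_3 = 1. Minimum distance d = 1.

Enumerate all 2^2 = 4 messages m ∈ F_2^2.
For each, compute codeword c = mG in F_2^5, then tally its weight.
  m = 00 → c = 00000, weight = 0.
  m = 10 → c = 01011, weight = 3.
  m = 01 → c = 00011, weight = 2.
  m = 11 → c = 01000, weight = 1.
Tally weights:
  weight 0: 1 codewords.
  weight 1: 1 codewords.
  weight 2: 1 codewords.
  weight 3: 1 codewords.
Minimum distance d = smallest w > 0 with A_w > 0 = 1.
Sanity: Σ A_w = 4 = 2^2 = 4 ✓.


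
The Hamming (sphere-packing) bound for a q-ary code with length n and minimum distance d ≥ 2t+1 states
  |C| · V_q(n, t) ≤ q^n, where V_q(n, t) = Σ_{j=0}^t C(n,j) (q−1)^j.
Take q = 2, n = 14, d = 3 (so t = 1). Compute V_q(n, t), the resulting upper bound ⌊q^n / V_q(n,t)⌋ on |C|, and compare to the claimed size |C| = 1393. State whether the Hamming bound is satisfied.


V_q(n, t) = 15, q^n = 16384, Hamming bound = 1092, |C| = 1393 > bound (violated).

Step 1: Compute V_q(n, t) = Σ_{j=0}^1 C(n, j) (q−1)^j.
  j = 0: C(14,0)·(1)^0 = 1·1 = 1.
  j = 1: C(14,1)·(1)^1 = 14·1 = 14.
  V_q(n, t) = 1 + 14 = 15.
Step 2: q^n = 2^14 = 16384.
Step 3: Hamming bound ⌊q^n / V_q(n,t)⌋ = ⌊16384/15⌋ = 1092.
Step 4: Compare |C| = 1393 to 1092: violated.
The claimed |C| lies above the Hamming bound, so no 2-ary code of length 14 with d ≥ 3 can have 1393 codewords.


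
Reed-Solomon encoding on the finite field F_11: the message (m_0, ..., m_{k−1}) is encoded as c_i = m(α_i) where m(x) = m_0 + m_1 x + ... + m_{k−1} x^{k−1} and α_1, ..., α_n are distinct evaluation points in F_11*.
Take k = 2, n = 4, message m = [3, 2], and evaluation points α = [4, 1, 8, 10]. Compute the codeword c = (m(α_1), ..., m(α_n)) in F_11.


c = [0, 5, 8, 1]

Message polynomial: m(x) = 3 + 2·x (mod 11).
For each evaluation point α_i, compute m(α_i) mod 11:
  α_1 = 4: Horner steps 2 → 0, so m(4) = 0.
  α_2 = 1: Horner steps 2 → 5, so m(1) = 5.
  α_3 = 8: Horner steps 2 → 8, so m(8) = 8.
  α_4 = 10: Horner steps 2 → 1, so m(10) = 1.
Codeword c = [0, 5, 8, 1] ∈ F_11^4.


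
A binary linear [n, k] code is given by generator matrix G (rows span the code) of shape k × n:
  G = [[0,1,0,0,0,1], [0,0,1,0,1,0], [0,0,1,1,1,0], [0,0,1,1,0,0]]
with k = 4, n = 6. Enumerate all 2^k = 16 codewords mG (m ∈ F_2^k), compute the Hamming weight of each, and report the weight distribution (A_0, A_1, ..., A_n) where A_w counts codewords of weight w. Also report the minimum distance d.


Weight distribution: A_0 = 1, A_1 = 3, A_2 = 4, A_3 = 4, A_4 = 3, A_5 = 1. Minimum distance d = 1.

Enumerate all 2^4 = 16 messages m ∈ F_2^4.
For each, compute codeword c = mG in F_2^6, then tally its weight.
  m = 0000 → c = 000000, weight = 0.
  m = 1000 → c = 010001, weight = 2.
  m = 0100 → c = 001010, weight = 2.
  m = 1100 → c = 011011, weight = 4.
  m = 0010 → c = 001110, weight = 3.
  m = 1010 → c = 011111, weight = 5.
  m = 0110 → c = 000100, weight = 1.
  m = 1110 → c = 010101, weight = 3.
  m = 0001 → c = 001100, weight = 2.
  m = 1001 → c = 011101, weight = 4.
  m = 0101 → c = 000110, weight = 2.
  m = 1101 → c = 010111, weight = 4.
  m = 0011 → c = 000010, weight = 1.
  m = 1011 → c = 010011, weight = 3.
  m = 0111 → c = 001000, weight = 1.
  m = 1111 → c = 011001, weight = 3.
Tally weights:
  weight 0: 1 codewords.
  weight 1: 3 codewords.
  weight 2: 4 codewords.
  weight 3: 4 codewords.
  weight 4: 3 codewords.
  weight 5: 1 codewords.
Minimum distance d = smallest w > 0 with A_w > 0 = 1.
Sanity: Σ A_w = 16 = 2^4 = 16 ✓.


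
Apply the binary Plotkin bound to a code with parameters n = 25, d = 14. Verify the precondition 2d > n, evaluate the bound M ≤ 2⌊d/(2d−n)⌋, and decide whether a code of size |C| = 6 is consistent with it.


Plotkin bound M ≤ 8; given |C| = 6 ≤ bound (satisfied).

Check applicability: 2d = 28, n = 25.
2d − n = 3 > 0, so Plotkin applies.
Compute d/(2d−n) = 14/3 ≈ 4.6667.
⌊d/(2d−n)⌋ = 4.
Plotkin bound: M ≤ 2·4 = 8.
Given |C| = 6, check: satisfied.
This |C| is below the Plotkin bound.


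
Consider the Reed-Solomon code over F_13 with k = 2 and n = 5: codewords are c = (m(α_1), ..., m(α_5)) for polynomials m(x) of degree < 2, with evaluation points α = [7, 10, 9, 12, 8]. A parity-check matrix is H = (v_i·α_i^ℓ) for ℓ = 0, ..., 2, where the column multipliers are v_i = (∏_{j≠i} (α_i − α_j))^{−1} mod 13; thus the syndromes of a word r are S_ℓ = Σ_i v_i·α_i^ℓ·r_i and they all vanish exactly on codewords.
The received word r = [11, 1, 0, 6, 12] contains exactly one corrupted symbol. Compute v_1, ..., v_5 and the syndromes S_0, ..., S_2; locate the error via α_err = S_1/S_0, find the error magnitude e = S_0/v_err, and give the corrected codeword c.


S = (1, 12, 1), error at position 4, error magnitude e = 3, c = [11, 1, 0, 3, 12].

Step 1: column multipliers v_i = (∏_{j≠i}(α_i − α_j))^{−1} mod 13.
  i = 1 (α = 7): (7−10)(7−9)(7−12)(7−8) = (−3)·(−2)·(−5)·(−1) = 30 ≡ 4, so v_1 = 4^{−1} = 10 (mod 13).
  i = 2 (α = 10): (10−7)(10−9)(10−12)(10−8) = 3·1·(−2)·2 = −12 ≡ 1, so v_2 = 1^{−1} = 1 (mod 13).
  i = 3 (α = 9): (9−7)(9−10)(9−12)(9−8) = 2·(−1)·(−3)·1 = 6 ≡ 6, so v_3 = 6^{−1} = 11 (mod 13).
  i = 4 (α = 12): (12−7)(12−10)(12−9)(12−8) = 5·2·3·4 = 120 ≡ 3, so v_4 = 3^{−1} = 9 (mod 13).
  i = 5 (α = 8): (8−7)(8−10)(8−9)(8−12) = 1·(−2)·(−1)·(−4) = −8 ≡ 5, so v_5 = 5^{−1} = 8 (mod 13).
  v = [10, 1, 11, 9, 8].
Step 2: syndromes of r = [11, 1, 0, 6, 12] (all sums mod 13).
  S_0 = Σ v_i r_i = 10·11 + 1·1 + 11·0 + 9·6 + 8·12 = 261 ≡ 1.
  S_1 = Σ v_i α_i r_i = 10·7·11 + 1·10·1 + 11·9·0 + 9·12·6 + 8·8·12 = 2196 ≡ 12.
  α_i^2 mod 13 = [10, 9, 3, 1, 12].
  S_2 = Σ v_i α_i^2 r_i = 10·10·11 + 1·9·1 + 11·3·0 + 9·1·6 + 8·12·12 = 2315 ≡ 1.
  S = (1, 12, 1) ≠ 0, so r is not a codeword (an error is present).
Step 3: locate the error. For a single error e at position i, S_ℓ = v_i·e·α_i^ℓ, so α_err = S_1/S_0.
  S_0^{−1} = 1^{−1} = 1 (mod 13), so α_err = 12·1 = 12 ≡ 12 = α_4. Error position i = 4.
  Consistency check: S_2/S_1 = 1·12 = 12 ≡ 12 = α_err ✓ (single-error assumption holds).
Step 4: error magnitude e = S_0/v_4 = S_0·∏_{j≠4}(α_4 − α_j) = 1·3 = 3 ≡ 3 (mod 13).
Step 5: correct position 4: c_4 = r_4 − e = 6 − 3 ≡ 3 (mod 13). Hence c = [11, 1, 0, 3, 12].
  Check: interpolating c through the α_i gives m(x) = 4 + 1·x (degree < 2) with m(α_i) = c_i for every i, so c is indeed a codeword.


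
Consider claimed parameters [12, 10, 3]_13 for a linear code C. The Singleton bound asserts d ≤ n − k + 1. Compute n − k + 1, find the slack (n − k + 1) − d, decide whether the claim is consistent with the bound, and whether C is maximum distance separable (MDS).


Singleton RHS = n − k + 1 = 3, slack = 0, bound satisfied, MDS.

Singleton bound: d ≤ n − k + 1.
Here n = 12, k = 10, so n − k + 1 = 3.
Given d = 3, check d ≤ 3: YES.
Slack = (n − k + 1) − d = 0.
The code is MDS (slack = 0).
Description: the claimed parameters are [12, 10, 3]_13; such a code would be MDS (meets Singleton bound).
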